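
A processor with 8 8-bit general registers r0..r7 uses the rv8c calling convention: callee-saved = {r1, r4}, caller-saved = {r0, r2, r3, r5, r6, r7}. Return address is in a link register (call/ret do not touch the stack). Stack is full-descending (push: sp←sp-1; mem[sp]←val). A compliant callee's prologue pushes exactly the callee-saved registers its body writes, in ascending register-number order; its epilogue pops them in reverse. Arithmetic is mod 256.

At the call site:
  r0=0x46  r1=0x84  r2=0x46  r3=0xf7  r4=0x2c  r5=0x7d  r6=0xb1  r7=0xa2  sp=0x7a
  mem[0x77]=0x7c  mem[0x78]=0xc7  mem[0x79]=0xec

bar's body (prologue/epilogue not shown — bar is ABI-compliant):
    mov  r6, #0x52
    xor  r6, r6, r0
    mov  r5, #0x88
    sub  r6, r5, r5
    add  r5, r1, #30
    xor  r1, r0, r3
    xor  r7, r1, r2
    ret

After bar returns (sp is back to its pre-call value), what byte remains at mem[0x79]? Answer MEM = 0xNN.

prologue: push r1 -> mem[0x79]=0x84, sp=0x79
body[0] mov  r6, #0x52 -> r6=0x52
body[1] xor  r6, r6, r0 -> r6=0x14
body[2] mov  r5, #0x88 -> r5=0x88
body[3] sub  r6, r5, r5 -> r6=0x00
body[4] add  r5, r1, #30 -> r5=0xa2
body[5] xor  r1, r0, r3 -> r1=0xb1
body[6] xor  r7, r1, r2 -> r7=0xf7
epilogue: pop r1=0x84, sp=0x7a
prologue pushed ['r1'] at ['0x79']

MEM = 0x84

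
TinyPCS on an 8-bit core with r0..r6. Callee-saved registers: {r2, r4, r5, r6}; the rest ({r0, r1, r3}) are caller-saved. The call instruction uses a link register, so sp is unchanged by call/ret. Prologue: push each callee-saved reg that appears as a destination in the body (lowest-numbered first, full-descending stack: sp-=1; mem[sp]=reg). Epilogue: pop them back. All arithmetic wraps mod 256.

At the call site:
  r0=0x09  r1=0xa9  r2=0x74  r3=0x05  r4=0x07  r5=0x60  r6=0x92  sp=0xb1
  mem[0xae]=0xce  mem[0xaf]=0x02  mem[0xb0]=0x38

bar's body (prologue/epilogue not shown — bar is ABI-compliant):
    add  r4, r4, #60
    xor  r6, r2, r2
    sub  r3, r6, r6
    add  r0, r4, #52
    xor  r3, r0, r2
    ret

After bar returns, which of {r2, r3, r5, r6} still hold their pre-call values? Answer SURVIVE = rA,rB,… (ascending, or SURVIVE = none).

SURVIVE = r2,r5,r6

prologue: push r4 -> mem[0xb0]=0x07, sp=0xb0
prologue: push r6 -> mem[0xaf]=0x92, sp=0xaf
body[0] add  r4, r4, #60 -> r4=0x43
body[1] xor  r6, r2, r2 -> r6=0x00
body[2] sub  r3, r6, r6 -> r3=0x00
body[3] add  r0, r4, #52 -> r0=0x77
body[4] xor  r3, r0, r2 -> r3=0x03
epilogue: pop r6=0x92, sp=0xb0
epilogue: pop r4=0x07, sp=0xb1
r2: callee-saved, written=False
r3: caller-saved, written=True
r5: callee-saved, written=False
r6: callee-saved, written=True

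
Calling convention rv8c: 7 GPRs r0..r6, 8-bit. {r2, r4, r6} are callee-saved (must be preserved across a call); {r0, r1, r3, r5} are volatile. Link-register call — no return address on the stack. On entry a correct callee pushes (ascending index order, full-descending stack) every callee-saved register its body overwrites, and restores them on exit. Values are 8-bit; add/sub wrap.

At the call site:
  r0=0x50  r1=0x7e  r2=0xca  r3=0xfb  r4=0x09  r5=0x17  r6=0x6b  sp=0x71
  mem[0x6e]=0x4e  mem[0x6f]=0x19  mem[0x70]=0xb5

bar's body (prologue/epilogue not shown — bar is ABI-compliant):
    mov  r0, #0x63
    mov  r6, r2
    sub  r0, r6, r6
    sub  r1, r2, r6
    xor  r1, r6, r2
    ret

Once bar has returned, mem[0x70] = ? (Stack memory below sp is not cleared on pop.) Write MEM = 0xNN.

MEM = 0x6b

prologue: push r6 -> mem[0x70]=0x6b, sp=0x70
body[0] mov  r0, #0x63 -> r0=0x63
body[1] mov  r6, r2 -> r6=0xca
body[2] sub  r0, r6, r6 -> r0=0x00
body[3] sub  r1, r2, r6 -> r1=0x00
body[4] xor  r1, r6, r2 -> r1=0x00
epilogue: pop r6=0x6b, sp=0x71
prologue pushed ['r6'] at ['0x70']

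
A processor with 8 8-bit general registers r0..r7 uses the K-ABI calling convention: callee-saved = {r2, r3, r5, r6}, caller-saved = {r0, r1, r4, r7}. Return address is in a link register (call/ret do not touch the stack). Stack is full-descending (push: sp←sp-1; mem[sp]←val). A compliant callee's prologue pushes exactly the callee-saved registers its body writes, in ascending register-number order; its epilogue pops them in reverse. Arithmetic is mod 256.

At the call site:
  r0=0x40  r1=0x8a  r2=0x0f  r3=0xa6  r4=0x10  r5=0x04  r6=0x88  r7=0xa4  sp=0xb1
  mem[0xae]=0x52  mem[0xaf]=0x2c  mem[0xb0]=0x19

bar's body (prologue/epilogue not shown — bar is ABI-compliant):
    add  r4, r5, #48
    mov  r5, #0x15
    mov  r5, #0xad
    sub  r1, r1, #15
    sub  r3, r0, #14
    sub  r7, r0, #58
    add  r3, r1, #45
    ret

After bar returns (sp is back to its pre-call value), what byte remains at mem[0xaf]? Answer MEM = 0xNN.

MEM = 0x04

prologue: push r3 → mem[0xb0]=0xa6, sp=0xb0
prologue: push r5 → mem[0xaf]=0x04, sp=0xaf
body[0] add  r4, r5, #48 → r4=0x34
body[1] mov  r5, #0x15 → r5=0x15
body[2] mov  r5, #0xad → r5=0xad
body[3] sub  r1, r1, #15 → r1=0x7b
body[4] sub  r3, r0, #14 → r3=0x32
body[5] sub  r7, r0, #58 → r7=0x06
body[6] add  r3, r1, #45 → r3=0xa8
epilogue: pop r5=0x04, sp=0xb0
epilogue: pop r3=0xa6, sp=0xb1
prologue pushed ['r3', 'r5'] at ['0xb0', '0xaf']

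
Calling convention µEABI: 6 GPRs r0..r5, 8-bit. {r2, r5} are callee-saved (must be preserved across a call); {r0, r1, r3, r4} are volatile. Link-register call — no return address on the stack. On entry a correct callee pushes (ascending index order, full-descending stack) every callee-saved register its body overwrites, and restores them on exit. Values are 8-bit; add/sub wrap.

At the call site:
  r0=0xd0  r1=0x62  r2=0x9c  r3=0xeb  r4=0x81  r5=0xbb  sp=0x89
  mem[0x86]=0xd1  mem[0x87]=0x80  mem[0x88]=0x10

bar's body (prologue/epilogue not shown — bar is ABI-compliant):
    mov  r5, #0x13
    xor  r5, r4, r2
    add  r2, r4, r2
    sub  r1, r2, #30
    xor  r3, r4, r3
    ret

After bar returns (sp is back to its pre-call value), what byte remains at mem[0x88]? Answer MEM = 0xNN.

MEM = 0x9c

prologue: push r2 → mem[0x88]=0x9c, sp=0x88
prologue: push r5 → mem[0x87]=0xbb, sp=0x87
body[0] mov  r5, #0x13 → r5=0x13
body[1] xor  r5, r4, r2 → r5=0x1d
body[2] add  r2, r4, r2 → r2=0x1d
body[3] sub  r1, r2, #30 → r1=0xff
body[4] xor  r3, r4, r3 → r3=0x6a
epilogue: pop r5=0xbb, sp=0x88
epilogue: pop r2=0x9c, sp=0x89
prologue pushed ['r2', 'r5'] at ['0x88', '0x87']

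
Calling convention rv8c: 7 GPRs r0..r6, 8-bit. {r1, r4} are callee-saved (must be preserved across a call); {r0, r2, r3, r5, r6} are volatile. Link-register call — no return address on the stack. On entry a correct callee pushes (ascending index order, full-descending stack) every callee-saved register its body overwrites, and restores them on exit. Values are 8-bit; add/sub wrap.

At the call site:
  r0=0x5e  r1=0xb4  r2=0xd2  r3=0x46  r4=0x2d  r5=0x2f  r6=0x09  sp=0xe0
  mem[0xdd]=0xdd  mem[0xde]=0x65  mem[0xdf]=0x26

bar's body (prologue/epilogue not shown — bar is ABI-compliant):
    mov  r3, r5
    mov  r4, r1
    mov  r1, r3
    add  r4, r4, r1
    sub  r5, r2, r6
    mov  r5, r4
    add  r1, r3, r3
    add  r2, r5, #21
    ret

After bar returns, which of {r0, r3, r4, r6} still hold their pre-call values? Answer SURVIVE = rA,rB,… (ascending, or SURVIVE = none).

SURVIVE = r0,r4,r6

prologue: push r1 → mem[0xdf]=0xb4, sp=0xdf
prologue: push r4 → mem[0xde]=0x2d, sp=0xde
body[0] mov  r3, r5 → r3=0x2f
body[1] mov  r4, r1 → r4=0xb4
body[2] mov  r1, r3 → r1=0x2f
body[3] add  r4, r4, r1 → r4=0xe3
body[4] sub  r5, r2, r6 → r5=0xc9
body[5] mov  r5, r4 → r5=0xe3
body[6] add  r1, r3, r3 → r1=0x5e
body[7] add  r2, r5, #21 → r2=0xf8
epilogue: pop r4=0x2d, sp=0xdf
epilogue: pop r1=0xb4, sp=0xe0
r0: caller-saved, written=False
r3: caller-saved, written=True
r4: callee-saved, written=True
r6: caller-saved, written=False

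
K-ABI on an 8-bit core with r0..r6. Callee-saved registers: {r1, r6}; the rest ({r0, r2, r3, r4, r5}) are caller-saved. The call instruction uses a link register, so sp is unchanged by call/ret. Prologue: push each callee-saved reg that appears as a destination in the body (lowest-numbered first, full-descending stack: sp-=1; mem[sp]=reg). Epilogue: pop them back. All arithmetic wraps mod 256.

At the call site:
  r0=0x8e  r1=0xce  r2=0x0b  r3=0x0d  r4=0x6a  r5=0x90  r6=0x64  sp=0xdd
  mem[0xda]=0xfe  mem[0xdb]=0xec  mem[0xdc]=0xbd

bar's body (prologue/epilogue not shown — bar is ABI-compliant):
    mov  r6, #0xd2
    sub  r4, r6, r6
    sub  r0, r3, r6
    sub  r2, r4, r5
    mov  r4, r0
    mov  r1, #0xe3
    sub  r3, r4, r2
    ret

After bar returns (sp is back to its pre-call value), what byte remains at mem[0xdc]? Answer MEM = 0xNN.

prologue: push r1 → mem[0xdc]=0xce, sp=0xdc
prologue: push r6 → mem[0xdb]=0x64, sp=0xdb
body[0] mov  r6, #0xd2 → r6=0xd2
body[1] sub  r4, r6, r6 → r4=0x00
body[2] sub  r0, r3, r6 → r0=0x3b
body[3] sub  r2, r4, r5 → r2=0x70
body[4] mov  r4, r0 → r4=0x3b
body[5] mov  r1, #0xe3 → r1=0xe3
body[6] sub  r3, r4, r2 → r3=0xcb
epilogue: pop r6=0x64, sp=0xdc
epilogue: pop r1=0xce, sp=0xdd
prologue pushed ['r1', 'r6'] at ['0xdc', '0xdb']

MEM = 0xce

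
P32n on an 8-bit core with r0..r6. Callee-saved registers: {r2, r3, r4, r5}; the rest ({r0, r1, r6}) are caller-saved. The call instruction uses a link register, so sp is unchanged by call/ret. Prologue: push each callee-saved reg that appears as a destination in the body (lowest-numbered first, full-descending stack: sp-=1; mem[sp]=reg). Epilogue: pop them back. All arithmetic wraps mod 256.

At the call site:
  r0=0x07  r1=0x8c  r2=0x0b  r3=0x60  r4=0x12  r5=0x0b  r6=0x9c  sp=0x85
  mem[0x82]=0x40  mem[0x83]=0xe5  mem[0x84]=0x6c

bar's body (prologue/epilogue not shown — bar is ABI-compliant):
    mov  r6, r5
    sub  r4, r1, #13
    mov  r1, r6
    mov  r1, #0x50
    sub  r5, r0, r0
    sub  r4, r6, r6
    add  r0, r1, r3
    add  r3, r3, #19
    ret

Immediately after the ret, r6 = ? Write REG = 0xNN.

prologue: push r3 → mem[0x84]=0x60, sp=0x84
prologue: push r4 → mem[0x83]=0x12, sp=0x83
prologue: push r5 → mem[0x82]=0x0b, sp=0x82
body[0] mov  r6, r5 → r6=0x0b
body[1] sub  r4, r1, #13 → r4=0x7f
body[2] mov  r1, r6 → r1=0x0b
body[3] mov  r1, #0x50 → r1=0x50
body[4] sub  r5, r0, r0 → r5=0x00
body[5] sub  r4, r6, r6 → r4=0x00
body[6] add  r0, r1, r3 → r0=0xb0
body[7] add  r3, r3, #19 → r3=0x73
epilogue: pop r5=0x0b, sp=0x83
epilogue: pop r4=0x12, sp=0x84
epilogue: pop r3=0x60, sp=0x85
r6 is caller-saved → body value

REG = 0x0b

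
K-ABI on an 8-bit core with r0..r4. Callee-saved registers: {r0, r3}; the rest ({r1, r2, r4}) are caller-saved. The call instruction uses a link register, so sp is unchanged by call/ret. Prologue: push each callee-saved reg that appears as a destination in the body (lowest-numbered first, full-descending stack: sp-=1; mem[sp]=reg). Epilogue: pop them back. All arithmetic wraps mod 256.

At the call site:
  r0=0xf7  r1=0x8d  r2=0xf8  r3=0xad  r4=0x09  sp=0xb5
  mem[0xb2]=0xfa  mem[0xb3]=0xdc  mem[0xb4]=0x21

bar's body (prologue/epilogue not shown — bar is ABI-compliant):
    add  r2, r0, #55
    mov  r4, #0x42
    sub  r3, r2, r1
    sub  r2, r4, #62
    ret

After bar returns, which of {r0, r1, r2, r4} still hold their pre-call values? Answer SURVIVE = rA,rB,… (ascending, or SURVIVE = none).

prologue: push r3 → mem[0xb4]=0xad, sp=0xb4
body[0] add  r2, r0, #55 → r2=0x2e
body[1] mov  r4, #0x42 → r4=0x42
body[2] sub  r3, r2, r1 → r3=0xa1
body[3] sub  r2, r4, #62 → r2=0x04
epilogue: pop r3=0xad, sp=0xb5
r0: callee-saved, written=False
r1: caller-saved, written=False
r2: caller-saved, written=True
r4: caller-saved, written=True

SURVIVE = r0,r1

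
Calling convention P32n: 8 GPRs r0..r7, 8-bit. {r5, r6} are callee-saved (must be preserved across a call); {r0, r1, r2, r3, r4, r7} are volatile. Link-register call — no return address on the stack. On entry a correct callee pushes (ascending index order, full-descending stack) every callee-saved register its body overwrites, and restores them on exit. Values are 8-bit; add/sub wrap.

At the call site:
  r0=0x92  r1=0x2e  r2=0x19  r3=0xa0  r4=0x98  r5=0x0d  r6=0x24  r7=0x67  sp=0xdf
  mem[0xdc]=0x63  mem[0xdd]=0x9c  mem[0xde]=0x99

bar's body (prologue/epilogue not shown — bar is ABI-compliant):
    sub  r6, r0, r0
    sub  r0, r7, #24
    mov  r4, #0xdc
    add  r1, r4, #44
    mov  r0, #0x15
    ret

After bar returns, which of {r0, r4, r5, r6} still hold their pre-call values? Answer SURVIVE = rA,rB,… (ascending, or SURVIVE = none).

SURVIVE = r5,r6

prologue: push r6 → mem[0xde]=0x24, sp=0xde
body[0] sub  r6, r0, r0 → r6=0x00
body[1] sub  r0, r7, #24 → r0=0x4f
body[2] mov  r4, #0xdc → r4=0xdc
body[3] add  r1, r4, #44 → r1=0x08
body[4] mov  r0, #0x15 → r0=0x15
epilogue: pop r6=0x24, sp=0xdf
r0: caller-saved, written=True
r4: caller-saved, written=True
r5: callee-saved, written=False
r6: callee-saved, written=True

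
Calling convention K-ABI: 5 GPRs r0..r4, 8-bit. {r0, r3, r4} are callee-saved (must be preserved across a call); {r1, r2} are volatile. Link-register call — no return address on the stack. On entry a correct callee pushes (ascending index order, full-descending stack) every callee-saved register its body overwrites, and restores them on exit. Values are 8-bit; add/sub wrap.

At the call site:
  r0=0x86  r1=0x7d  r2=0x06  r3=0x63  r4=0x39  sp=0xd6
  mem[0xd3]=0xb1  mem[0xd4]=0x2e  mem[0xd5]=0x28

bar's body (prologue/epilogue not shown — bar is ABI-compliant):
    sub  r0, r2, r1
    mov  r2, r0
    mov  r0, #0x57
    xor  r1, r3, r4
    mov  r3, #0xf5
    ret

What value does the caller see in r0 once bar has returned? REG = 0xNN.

prologue: push r0 -> mem[0xd5]=0x86, sp=0xd5
prologue: push r3 -> mem[0xd4]=0x63, sp=0xd4
body[0] sub  r0, r2, r1 -> r0=0x89
body[1] mov  r2, r0 -> r2=0x89
body[2] mov  r0, #0x57 -> r0=0x57
body[3] xor  r1, r3, r4 -> r1=0x5a
body[4] mov  r3, #0xf5 -> r3=0xf5
epilogue: pop r3=0x63, sp=0xd5
epilogue: pop r0=0x86, sp=0xd6
r0 is callee-saved -> restored

REG = 0x86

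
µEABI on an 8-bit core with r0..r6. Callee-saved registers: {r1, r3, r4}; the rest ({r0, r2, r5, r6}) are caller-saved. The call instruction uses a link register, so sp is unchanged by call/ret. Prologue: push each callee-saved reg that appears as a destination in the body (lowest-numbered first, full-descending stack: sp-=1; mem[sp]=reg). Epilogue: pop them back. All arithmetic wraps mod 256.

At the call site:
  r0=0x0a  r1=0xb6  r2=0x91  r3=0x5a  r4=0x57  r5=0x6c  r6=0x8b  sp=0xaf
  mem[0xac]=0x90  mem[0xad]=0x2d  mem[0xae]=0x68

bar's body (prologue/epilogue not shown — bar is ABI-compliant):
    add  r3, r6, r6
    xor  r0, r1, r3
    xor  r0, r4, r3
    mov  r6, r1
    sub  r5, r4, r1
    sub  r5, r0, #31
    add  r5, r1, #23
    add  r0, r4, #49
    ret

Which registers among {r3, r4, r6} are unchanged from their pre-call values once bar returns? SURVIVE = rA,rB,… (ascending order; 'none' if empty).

SURVIVE = r3,r4

prologue: push r3 → mem[0xae]=0x5a, sp=0xae
body[0] add  r3, r6, r6 → r3=0x16
body[1] xor  r0, r1, r3 → r0=0xa0
body[2] xor  r0, r4, r3 → r0=0x41
body[3] mov  r6, r1 → r6=0xb6
body[4] sub  r5, r4, r1 → r5=0xa1
body[5] sub  r5, r0, #31 → r5=0x22
body[6] add  r5, r1, #23 → r5=0xcd
body[7] add  r0, r4, #49 → r0=0x88
epilogue: pop r3=0x5a, sp=0xaf
r3: callee-saved, written=True
r4: callee-saved, written=False
r6: caller-saved, written=True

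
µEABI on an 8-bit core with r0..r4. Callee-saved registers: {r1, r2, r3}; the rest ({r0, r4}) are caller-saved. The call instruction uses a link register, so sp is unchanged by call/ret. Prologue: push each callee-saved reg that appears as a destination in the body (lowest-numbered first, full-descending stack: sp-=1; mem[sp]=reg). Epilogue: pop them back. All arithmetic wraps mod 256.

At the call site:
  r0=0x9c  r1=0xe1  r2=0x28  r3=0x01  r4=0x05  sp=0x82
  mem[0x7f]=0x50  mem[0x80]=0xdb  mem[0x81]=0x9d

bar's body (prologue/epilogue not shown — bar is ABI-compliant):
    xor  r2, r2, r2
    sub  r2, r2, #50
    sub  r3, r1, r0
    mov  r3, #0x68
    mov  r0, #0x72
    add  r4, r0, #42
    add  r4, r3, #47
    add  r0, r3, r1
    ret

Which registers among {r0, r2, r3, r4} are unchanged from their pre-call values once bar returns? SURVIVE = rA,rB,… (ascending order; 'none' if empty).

prologue: push r2 → mem[0x81]=0x28, sp=0x81
prologue: push r3 → mem[0x80]=0x01, sp=0x80
body[0] xor  r2, r2, r2 → r2=0x00
body[1] sub  r2, r2, #50 → r2=0xce
body[2] sub  r3, r1, r0 → r3=0x45
body[3] mov  r3, #0x68 → r3=0x68
body[4] mov  r0, #0x72 → r0=0x72
body[5] add  r4, r0, #42 → r4=0x9c
body[6] add  r4, r3, #47 → r4=0x97
body[7] add  r0, r3, r1 → r0=0x49
epilogue: pop r3=0x01, sp=0x81
epilogue: pop r2=0x28, sp=0x82
r0: caller-saved, written=True
r2: callee-saved, written=True
r3: callee-saved, written=True
r4: caller-saved, written=True

SURVIVE = r2,r3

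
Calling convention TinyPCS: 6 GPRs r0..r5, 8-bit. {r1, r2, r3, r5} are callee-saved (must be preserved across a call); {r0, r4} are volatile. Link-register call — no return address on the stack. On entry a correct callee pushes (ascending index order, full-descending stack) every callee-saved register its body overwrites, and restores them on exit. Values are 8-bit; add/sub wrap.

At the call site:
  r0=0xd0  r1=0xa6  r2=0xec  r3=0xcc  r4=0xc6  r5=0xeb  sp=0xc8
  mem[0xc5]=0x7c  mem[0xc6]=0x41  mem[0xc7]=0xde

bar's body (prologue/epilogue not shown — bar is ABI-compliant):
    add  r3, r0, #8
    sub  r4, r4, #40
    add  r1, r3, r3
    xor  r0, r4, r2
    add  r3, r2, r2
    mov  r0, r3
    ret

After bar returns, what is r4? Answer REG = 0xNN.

REG = 0x9e

prologue: push r1 -> mem[0xc7]=0xa6, sp=0xc7
prologue: push r3 -> mem[0xc6]=0xcc, sp=0xc6
body[0] add  r3, r0, #8 -> r3=0xd8
body[1] sub  r4, r4, #40 -> r4=0x9e
body[2] add  r1, r3, r3 -> r1=0xb0
body[3] xor  r0, r4, r2 -> r0=0x72
body[4] add  r3, r2, r2 -> r3=0xd8
body[5] mov  r0, r3 -> r0=0xd8
epilogue: pop r3=0xcc, sp=0xc7
epilogue: pop r1=0xa6, sp=0xc8
r4 is caller-saved -> body value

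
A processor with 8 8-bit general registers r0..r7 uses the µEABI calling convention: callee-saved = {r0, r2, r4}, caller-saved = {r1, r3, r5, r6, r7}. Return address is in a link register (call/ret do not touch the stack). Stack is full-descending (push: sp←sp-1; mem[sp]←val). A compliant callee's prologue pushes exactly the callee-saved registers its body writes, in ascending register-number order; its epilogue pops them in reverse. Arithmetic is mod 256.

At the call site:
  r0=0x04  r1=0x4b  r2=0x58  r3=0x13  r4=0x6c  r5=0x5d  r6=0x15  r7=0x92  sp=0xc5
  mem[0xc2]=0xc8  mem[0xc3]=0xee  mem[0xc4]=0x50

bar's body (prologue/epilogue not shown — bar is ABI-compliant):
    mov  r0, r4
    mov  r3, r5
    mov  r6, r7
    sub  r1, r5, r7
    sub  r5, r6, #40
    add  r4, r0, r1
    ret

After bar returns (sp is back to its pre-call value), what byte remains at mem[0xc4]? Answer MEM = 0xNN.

MEM = 0x04

prologue: push r0 -> mem[0xc4]=0x04, sp=0xc4
prologue: push r4 -> mem[0xc3]=0x6c, sp=0xc3
body[0] mov  r0, r4 -> r0=0x6c
body[1] mov  r3, r5 -> r3=0x5d
body[2] mov  r6, r7 -> r6=0x92
body[3] sub  r1, r5, r7 -> r1=0xcb
body[4] sub  r5, r6, #40 -> r5=0x6a
body[5] add  r4, r0, r1 -> r4=0x37
epilogue: pop r4=0x6c, sp=0xc4
epilogue: pop r0=0x04, sp=0xc5
prologue pushed ['r0', 'r4'] at ['0xc4', '0xc3']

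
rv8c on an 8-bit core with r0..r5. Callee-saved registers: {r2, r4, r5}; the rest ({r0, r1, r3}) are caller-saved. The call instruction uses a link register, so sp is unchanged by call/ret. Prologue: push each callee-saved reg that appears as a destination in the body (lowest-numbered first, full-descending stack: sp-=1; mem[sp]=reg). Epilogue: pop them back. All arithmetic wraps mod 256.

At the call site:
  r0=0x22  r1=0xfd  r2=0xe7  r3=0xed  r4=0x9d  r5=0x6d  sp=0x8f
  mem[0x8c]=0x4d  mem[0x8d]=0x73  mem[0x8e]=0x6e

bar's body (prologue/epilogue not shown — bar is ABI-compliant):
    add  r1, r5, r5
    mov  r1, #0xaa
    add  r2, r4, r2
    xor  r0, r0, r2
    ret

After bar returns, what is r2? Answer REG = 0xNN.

REG = 0xe7

prologue: push r2 -> mem[0x8e]=0xe7, sp=0x8e
body[0] add  r1, r5, r5 -> r1=0xda
body[1] mov  r1, #0xaa -> r1=0xaa
body[2] add  r2, r4, r2 -> r2=0x84
body[3] xor  r0, r0, r2 -> r0=0xa6
epilogue: pop r2=0xe7, sp=0x8f
r2 is callee-saved -> restored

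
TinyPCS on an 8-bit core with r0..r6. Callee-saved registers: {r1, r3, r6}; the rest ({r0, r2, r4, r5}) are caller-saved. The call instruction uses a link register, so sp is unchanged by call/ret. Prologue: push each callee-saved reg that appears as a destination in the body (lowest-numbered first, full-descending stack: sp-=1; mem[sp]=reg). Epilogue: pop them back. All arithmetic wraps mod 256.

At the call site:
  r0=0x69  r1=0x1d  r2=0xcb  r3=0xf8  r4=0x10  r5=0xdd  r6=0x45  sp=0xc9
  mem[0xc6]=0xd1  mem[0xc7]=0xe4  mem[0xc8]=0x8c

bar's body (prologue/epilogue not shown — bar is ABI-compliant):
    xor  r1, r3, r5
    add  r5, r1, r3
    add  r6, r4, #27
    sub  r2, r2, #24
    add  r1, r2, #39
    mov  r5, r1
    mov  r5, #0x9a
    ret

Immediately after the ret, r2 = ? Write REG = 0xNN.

prologue: push r1 -> mem[0xc8]=0x1d, sp=0xc8
prologue: push r6 -> mem[0xc7]=0x45, sp=0xc7
body[0] xor  r1, r3, r5 -> r1=0x25
body[1] add  r5, r1, r3 -> r5=0x1d
body[2] add  r6, r4, #27 -> r6=0x2b
body[3] sub  r2, r2, #24 -> r2=0xb3
body[4] add  r1, r2, #39 -> r1=0xda
body[5] mov  r5, r1 -> r5=0xda
body[6] mov  r5, #0x9a -> r5=0x9a
epilogue: pop r6=0x45, sp=0xc8
epilogue: pop r1=0x1d, sp=0xc9
r2 is caller-saved -> body value

REG = 0xb3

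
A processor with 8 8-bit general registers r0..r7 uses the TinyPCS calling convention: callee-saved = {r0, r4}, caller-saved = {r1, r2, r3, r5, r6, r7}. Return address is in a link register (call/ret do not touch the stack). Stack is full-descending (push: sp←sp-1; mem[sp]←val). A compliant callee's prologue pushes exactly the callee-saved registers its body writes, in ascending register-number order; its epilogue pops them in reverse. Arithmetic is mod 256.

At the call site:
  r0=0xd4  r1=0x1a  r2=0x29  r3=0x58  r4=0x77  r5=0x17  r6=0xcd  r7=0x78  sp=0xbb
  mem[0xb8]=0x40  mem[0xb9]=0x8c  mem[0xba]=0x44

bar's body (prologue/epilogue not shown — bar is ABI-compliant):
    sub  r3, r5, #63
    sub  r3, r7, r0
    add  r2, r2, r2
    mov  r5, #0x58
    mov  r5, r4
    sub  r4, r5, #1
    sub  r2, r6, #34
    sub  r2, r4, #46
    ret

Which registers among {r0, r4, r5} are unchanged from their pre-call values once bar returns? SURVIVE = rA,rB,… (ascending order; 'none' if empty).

SURVIVE = r0,r4

prologue: push r4 -> mem[0xba]=0x77, sp=0xba
body[0] sub  r3, r5, #63 -> r3=0xd8
body[1] sub  r3, r7, r0 -> r3=0xa4
body[2] add  r2, r2, r2 -> r2=0x52
body[3] mov  r5, #0x58 -> r5=0x58
body[4] mov  r5, r4 -> r5=0x77
body[5] sub  r4, r5, #1 -> r4=0x76
body[6] sub  r2, r6, #34 -> r2=0xab
body[7] sub  r2, r4, #46 -> r2=0x48
epilogue: pop r4=0x77, sp=0xbb
r0: callee-saved, written=False
r4: callee-saved, written=True
r5: caller-saved, written=True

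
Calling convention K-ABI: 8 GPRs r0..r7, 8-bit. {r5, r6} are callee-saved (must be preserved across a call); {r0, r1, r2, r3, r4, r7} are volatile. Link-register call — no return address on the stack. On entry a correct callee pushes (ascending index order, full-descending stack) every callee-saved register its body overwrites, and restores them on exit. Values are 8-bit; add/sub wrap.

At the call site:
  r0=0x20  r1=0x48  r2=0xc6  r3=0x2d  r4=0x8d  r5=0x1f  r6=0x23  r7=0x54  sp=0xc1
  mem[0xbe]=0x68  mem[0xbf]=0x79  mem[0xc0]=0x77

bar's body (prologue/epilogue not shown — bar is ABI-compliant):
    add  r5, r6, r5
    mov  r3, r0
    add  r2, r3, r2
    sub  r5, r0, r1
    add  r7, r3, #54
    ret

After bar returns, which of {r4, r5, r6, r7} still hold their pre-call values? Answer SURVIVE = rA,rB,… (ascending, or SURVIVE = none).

prologue: push r5 → mem[0xc0]=0x1f, sp=0xc0
body[0] add  r5, r6, r5 → r5=0x42
body[1] mov  r3, r0 → r3=0x20
body[2] add  r2, r3, r2 → r2=0xe6
body[3] sub  r5, r0, r1 → r5=0xd8
body[4] add  r7, r3, #54 → r7=0x56
epilogue: pop r5=0x1f, sp=0xc1
r4: caller-saved, written=False
r5: callee-saved, written=True
r6: callee-saved, written=False
r7: caller-saved, written=True

SURVIVE = r4,r5,r6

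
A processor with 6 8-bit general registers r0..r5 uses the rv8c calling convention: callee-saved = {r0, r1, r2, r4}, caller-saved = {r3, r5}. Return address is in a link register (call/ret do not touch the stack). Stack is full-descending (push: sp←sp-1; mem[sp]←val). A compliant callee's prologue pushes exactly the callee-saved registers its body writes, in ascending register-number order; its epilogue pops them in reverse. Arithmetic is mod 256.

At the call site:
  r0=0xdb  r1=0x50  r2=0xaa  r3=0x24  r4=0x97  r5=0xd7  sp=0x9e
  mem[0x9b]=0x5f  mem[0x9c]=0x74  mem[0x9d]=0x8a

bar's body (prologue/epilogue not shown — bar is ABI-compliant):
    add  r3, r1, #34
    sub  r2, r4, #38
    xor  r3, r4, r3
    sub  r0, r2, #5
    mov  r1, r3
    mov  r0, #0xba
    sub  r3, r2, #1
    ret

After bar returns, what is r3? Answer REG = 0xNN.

prologue: push r0 → mem[0x9d]=0xdb, sp=0x9d
prologue: push r1 → mem[0x9c]=0x50, sp=0x9c
prologue: push r2 → mem[0x9b]=0xaa, sp=0x9b
body[0] add  r3, r1, #34 → r3=0x72
body[1] sub  r2, r4, #38 → r2=0x71
body[2] xor  r3, r4, r3 → r3=0xe5
body[3] sub  r0, r2, #5 → r0=0x6c
body[4] mov  r1, r3 → r1=0xe5
body[5] mov  r0, #0xba → r0=0xba
body[6] sub  r3, r2, #1 → r3=0x70
epilogue: pop r2=0xaa, sp=0x9c
epilogue: pop r1=0x50, sp=0x9d
epilogue: pop r0=0xdb, sp=0x9e
r3 is caller-saved → body value

REG = 0x70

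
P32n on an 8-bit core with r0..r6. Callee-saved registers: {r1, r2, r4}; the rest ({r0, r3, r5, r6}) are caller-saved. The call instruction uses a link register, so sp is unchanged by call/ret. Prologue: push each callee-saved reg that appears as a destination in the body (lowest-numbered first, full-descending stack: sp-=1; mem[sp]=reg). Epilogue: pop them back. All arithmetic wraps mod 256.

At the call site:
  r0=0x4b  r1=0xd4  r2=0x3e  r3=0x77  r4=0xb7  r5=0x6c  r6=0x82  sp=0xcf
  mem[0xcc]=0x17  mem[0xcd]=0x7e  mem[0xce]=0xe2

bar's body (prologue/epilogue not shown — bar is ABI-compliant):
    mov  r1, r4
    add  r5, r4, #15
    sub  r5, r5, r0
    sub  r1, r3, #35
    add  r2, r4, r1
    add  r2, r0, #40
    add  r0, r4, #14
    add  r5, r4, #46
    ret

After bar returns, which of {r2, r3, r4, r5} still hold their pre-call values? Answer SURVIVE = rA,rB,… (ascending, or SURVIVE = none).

SURVIVE = r2,r3,r4

prologue: push r1 → mem[0xce]=0xd4, sp=0xce
prologue: push r2 → mem[0xcd]=0x3e, sp=0xcd
body[0] mov  r1, r4 → r1=0xb7
body[1] add  r5, r4, #15 → r5=0xc6
body[2] sub  r5, r5, r0 → r5=0x7b
body[3] sub  r1, r3, #35 → r1=0x54
body[4] add  r2, r4, r1 → r2=0x0b
body[5] add  r2, r0, #40 → r2=0x73
body[6] add  r0, r4, #14 → r0=0xc5
body[7] add  r5, r4, #46 → r5=0xe5
epilogue: pop r2=0x3e, sp=0xce
epilogue: pop r1=0xd4, sp=0xcf
r2: callee-saved, written=True
r3: caller-saved, written=False
r4: callee-saved, written=False
r5: caller-saved, written=True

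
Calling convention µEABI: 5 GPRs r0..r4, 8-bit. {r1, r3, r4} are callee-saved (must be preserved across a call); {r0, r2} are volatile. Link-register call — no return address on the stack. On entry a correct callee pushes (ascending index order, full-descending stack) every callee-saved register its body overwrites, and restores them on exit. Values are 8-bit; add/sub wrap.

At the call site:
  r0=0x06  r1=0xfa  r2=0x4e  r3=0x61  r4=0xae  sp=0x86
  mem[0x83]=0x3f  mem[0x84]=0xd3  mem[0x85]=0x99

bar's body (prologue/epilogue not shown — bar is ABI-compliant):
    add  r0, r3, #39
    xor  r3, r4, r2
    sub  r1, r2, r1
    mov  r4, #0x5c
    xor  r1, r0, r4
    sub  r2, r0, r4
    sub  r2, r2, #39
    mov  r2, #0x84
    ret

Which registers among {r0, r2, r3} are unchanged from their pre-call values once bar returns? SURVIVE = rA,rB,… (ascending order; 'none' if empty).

prologue: push r1 → mem[0x85]=0xfa, sp=0x85
prologue: push r3 → mem[0x84]=0x61, sp=0x84
prologue: push r4 → mem[0x83]=0xae, sp=0x83
body[0] add  r0, r3, #39 → r0=0x88
body[1] xor  r3, r4, r2 → r3=0xe0
body[2] sub  r1, r2, r1 → r1=0x54
body[3] mov  r4, #0x5c → r4=0x5c
body[4] xor  r1, r0, r4 → r1=0xd4
body[5] sub  r2, r0, r4 → r2=0x2c
body[6] sub  r2, r2, #39 → r2=0x05
body[7] mov  r2, #0x84 → r2=0x84
epilogue: pop r4=0xae, sp=0x84
epilogue: pop r3=0x61, sp=0x85
epilogue: pop r1=0xfa, sp=0x86
r0: caller-saved, written=True
r2: caller-saved, written=True
r3: callee-saved, written=True

SURVIVE = r3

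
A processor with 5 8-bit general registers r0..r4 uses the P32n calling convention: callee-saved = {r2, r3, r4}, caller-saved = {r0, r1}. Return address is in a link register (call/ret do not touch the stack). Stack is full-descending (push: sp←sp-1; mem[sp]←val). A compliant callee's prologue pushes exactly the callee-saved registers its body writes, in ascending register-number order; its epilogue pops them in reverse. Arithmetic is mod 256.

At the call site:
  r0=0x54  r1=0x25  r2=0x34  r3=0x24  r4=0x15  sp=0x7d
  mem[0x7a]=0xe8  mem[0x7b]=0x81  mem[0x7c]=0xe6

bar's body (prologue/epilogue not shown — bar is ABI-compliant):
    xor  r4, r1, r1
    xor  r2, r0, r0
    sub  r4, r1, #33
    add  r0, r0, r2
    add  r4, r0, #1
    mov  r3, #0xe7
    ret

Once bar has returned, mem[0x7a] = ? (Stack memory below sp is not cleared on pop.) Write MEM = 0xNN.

MEM = 0x15

prologue: push r2 → mem[0x7c]=0x34, sp=0x7c
prologue: push r3 → mem[0x7b]=0x24, sp=0x7b
prologue: push r4 → mem[0x7a]=0x15, sp=0x7a
body[0] xor  r4, r1, r1 → r4=0x00
body[1] xor  r2, r0, r0 → r2=0x00
body[2] sub  r4, r1, #33 → r4=0x04
body[3] add  r0, r0, r2 → r0=0x54
body[4] add  r4, r0, #1 → r4=0x55
body[5] mov  r3, #0xe7 → r3=0xe7
epilogue: pop r4=0x15, sp=0x7b
epilogue: pop r3=0x24, sp=0x7c
epilogue: pop r2=0x34, sp=0x7d
prologue pushed ['r2', 'r3', 'r4'] at ['0x7c', '0x7b', '0x7a']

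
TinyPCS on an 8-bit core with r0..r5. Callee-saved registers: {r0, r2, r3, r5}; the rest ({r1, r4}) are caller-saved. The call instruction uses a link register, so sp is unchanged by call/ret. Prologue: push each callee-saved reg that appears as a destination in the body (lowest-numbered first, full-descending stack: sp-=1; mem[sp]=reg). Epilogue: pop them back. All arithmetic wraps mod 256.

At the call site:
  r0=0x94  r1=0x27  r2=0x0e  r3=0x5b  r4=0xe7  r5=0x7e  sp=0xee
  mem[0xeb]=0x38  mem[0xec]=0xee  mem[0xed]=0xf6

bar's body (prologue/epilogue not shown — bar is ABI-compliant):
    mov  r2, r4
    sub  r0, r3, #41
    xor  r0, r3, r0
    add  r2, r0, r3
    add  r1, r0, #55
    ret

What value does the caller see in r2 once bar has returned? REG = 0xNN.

REG = 0x0e

prologue: push r0 → mem[0xed]=0x94, sp=0xed
prologue: push r2 → mem[0xec]=0x0e, sp=0xec
body[0] mov  r2, r4 → r2=0xe7
body[1] sub  r0, r3, #41 → r0=0x32
body[2] xor  r0, r3, r0 → r0=0x69
body[3] add  r2, r0, r3 → r2=0xc4
body[4] add  r1, r0, #55 → r1=0xa0
epilogue: pop r2=0x0e, sp=0xed
epilogue: pop r0=0x94, sp=0xee
r2 is callee-saved → restored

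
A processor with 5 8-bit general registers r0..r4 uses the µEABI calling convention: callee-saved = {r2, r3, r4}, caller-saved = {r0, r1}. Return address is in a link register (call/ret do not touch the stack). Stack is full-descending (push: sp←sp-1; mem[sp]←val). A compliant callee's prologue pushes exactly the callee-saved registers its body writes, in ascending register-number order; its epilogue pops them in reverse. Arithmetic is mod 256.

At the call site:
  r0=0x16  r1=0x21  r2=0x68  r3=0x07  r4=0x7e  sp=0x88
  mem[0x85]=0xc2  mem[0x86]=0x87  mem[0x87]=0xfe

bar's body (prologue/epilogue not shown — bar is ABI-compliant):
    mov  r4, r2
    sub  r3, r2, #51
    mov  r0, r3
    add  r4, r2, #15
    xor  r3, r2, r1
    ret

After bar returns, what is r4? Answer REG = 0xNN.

prologue: push r3 → mem[0x87]=0x07, sp=0x87
prologue: push r4 → mem[0x86]=0x7e, sp=0x86
body[0] mov  r4, r2 → r4=0x68
body[1] sub  r3, r2, #51 → r3=0x35
body[2] mov  r0, r3 → r0=0x35
body[3] add  r4, r2, #15 → r4=0x77
body[4] xor  r3, r2, r1 → r3=0x49
epilogue: pop r4=0x7e, sp=0x87
epilogue: pop r3=0x07, sp=0x88
r4 is callee-saved → restored

REG = 0x7e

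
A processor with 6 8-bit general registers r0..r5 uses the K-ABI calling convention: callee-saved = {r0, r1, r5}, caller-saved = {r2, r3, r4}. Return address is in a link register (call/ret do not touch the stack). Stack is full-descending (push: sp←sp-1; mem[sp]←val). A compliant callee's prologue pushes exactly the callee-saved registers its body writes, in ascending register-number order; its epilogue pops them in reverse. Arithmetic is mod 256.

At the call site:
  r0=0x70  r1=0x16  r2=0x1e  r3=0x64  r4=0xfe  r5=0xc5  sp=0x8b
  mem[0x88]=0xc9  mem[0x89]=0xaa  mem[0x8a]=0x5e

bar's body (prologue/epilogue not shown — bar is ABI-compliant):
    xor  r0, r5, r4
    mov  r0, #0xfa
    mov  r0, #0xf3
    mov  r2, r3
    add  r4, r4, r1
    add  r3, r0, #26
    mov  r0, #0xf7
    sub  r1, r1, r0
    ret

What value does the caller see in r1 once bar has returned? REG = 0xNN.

REG = 0x16

prologue: push r0 → mem[0x8a]=0x70, sp=0x8a
prologue: push r1 → mem[0x89]=0x16, sp=0x89
body[0] xor  r0, r5, r4 → r0=0x3b
body[1] mov  r0, #0xfa → r0=0xfa
body[2] mov  r0, #0xf3 → r0=0xf3
body[3] mov  r2, r3 → r2=0x64
body[4] add  r4, r4, r1 → r4=0x14
body[5] add  r3, r0, #26 → r3=0x0d
body[6] mov  r0, #0xf7 → r0=0xf7
body[7] sub  r1, r1, r0 → r1=0x1f
epilogue: pop r1=0x16, sp=0x8a
epilogue: pop r0=0x70, sp=0x8b
r1 is callee-saved → restored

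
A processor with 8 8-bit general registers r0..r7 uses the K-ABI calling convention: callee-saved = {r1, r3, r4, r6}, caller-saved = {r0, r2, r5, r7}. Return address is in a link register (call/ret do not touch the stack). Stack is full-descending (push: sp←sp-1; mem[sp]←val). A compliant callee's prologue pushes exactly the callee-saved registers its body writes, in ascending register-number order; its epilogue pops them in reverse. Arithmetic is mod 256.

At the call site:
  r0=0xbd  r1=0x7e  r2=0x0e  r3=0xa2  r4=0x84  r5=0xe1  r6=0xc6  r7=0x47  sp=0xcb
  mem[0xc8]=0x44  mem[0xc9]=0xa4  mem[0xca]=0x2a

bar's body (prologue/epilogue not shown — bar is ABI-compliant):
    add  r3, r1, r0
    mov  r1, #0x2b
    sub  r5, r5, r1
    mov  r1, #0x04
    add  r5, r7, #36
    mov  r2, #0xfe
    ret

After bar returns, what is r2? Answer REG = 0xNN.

prologue: push r1 → mem[0xca]=0x7e, sp=0xca
prologue: push r3 → mem[0xc9]=0xa2, sp=0xc9
body[0] add  r3, r1, r0 → r3=0x3b
body[1] mov  r1, #0x2b → r1=0x2b
body[2] sub  r5, r5, r1 → r5=0xb6
body[3] mov  r1, #0x04 → r1=0x04
body[4] add  r5, r7, #36 → r5=0x6b
body[5] mov  r2, #0xfe → r2=0xfe
epilogue: pop r3=0xa2, sp=0xca
epilogue: pop r1=0x7e, sp=0xcb
r2 is caller-saved → body value

REG = 0xfe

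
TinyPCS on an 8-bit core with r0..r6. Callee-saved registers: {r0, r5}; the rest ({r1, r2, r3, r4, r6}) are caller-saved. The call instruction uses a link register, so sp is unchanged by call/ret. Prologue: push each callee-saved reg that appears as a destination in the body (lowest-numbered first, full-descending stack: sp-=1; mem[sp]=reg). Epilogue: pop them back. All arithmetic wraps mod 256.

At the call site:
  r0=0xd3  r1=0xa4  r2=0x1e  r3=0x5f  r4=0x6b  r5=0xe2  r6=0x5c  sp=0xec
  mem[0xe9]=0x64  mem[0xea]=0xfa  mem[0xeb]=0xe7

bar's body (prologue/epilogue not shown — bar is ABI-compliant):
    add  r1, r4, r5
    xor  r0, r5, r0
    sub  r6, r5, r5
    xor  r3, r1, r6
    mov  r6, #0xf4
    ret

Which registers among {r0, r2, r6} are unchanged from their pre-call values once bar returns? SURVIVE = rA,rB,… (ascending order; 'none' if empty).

SURVIVE = r0,r2

prologue: push r0 -> mem[0xeb]=0xd3, sp=0xeb
body[0] add  r1, r4, r5 -> r1=0x4d
body[1] xor  r0, r5, r0 -> r0=0x31
body[2] sub  r6, r5, r5 -> r6=0x00
body[3] xor  r3, r1, r6 -> r3=0x4d
body[4] mov  r6, #0xf4 -> r6=0xf4
epilogue: pop r0=0xd3, sp=0xec
r0: callee-saved, written=True
r2: caller-saved, written=False
r6: caller-saved, written=True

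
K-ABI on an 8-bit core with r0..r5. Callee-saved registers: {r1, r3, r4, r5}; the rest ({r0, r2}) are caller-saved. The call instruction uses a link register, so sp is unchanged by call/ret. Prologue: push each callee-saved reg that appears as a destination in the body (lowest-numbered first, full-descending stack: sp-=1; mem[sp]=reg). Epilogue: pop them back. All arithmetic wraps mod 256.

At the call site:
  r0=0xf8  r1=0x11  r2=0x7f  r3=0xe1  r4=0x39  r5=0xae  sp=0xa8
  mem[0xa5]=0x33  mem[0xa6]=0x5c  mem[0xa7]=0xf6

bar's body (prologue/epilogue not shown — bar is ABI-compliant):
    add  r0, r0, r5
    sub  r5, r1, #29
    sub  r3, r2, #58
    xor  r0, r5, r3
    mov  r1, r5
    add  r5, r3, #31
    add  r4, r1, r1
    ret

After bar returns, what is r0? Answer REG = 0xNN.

REG = 0xb1

prologue: push r1 → mem[0xa7]=0x11, sp=0xa7
prologue: push r3 → mem[0xa6]=0xe1, sp=0xa6
prologue: push r4 → mem[0xa5]=0x39, sp=0xa5
prologue: push r5 → mem[0xa4]=0xae, sp=0xa4
body[0] add  r0, r0, r5 → r0=0xa6
body[1] sub  r5, r1, #29 → r5=0xf4
body[2] sub  r3, r2, #58 → r3=0x45
body[3] xor  r0, r5, r3 → r0=0xb1
body[4] mov  r1, r5 → r1=0xf4
body[5] add  r5, r3, #31 → r5=0x64
body[6] add  r4, r1, r1 → r4=0xe8
epilogue: pop r5=0xae, sp=0xa5
epilogue: pop r4=0x39, sp=0xa6
epilogue: pop r3=0xe1, sp=0xa7
epilogue: pop r1=0x11, sp=0xa8
r0 is caller-saved → body value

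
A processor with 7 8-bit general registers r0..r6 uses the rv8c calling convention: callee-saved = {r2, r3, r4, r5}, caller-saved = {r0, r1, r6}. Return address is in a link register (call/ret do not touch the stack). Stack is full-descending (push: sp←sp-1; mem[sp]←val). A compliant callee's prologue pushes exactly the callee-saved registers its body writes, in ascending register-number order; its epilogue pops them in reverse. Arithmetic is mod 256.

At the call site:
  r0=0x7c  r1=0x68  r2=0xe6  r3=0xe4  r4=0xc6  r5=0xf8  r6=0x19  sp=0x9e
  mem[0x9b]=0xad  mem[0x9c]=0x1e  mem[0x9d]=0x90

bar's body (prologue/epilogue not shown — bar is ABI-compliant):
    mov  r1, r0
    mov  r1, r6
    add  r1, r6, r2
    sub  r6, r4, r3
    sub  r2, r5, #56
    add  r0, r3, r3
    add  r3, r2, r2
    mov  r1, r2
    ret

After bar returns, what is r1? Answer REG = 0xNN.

prologue: push r2 -> mem[0x9d]=0xe6, sp=0x9d
prologue: push r3 -> mem[0x9c]=0xe4, sp=0x9c
body[0] mov  r1, r0 -> r1=0x7c
body[1] mov  r1, r6 -> r1=0x19
body[2] add  r1, r6, r2 -> r1=0xff
body[3] sub  r6, r4, r3 -> r6=0xe2
body[4] sub  r2, r5, #56 -> r2=0xc0
body[5] add  r0, r3, r3 -> r0=0xc8
body[6] add  r3, r2, r2 -> r3=0x80
body[7] mov  r1, r2 -> r1=0xc0
epilogue: pop r3=0xe4, sp=0x9d
epilogue: pop r2=0xe6, sp=0x9e
r1 is caller-saved -> body value

REG = 0xc0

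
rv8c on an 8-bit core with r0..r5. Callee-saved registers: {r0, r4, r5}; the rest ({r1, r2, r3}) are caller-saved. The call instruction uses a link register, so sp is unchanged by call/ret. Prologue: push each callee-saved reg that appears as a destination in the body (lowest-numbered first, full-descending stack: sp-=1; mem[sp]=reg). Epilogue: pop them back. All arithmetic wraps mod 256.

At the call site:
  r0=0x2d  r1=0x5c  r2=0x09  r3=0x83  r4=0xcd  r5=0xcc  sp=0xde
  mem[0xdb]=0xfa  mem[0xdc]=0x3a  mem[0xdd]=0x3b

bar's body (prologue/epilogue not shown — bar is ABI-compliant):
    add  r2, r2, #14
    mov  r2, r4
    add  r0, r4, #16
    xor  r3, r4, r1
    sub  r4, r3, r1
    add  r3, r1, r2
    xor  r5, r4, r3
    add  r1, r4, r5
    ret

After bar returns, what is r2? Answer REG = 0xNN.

REG = 0xcd

prologue: push r0 → mem[0xdd]=0x2d, sp=0xdd
prologue: push r4 → mem[0xdc]=0xcd, sp=0xdc
prologue: push r5 → mem[0xdb]=0xcc, sp=0xdb
body[0] add  r2, r2, #14 → r2=0x17
body[1] mov  r2, r4 → r2=0xcd
body[2] add  r0, r4, #16 → r0=0xdd
body[3] xor  r3, r4, r1 → r3=0x91
body[4] sub  r4, r3, r1 → r4=0x35
body[5] add  r3, r1, r2 → r3=0x29
body[6] xor  r5, r4, r3 → r5=0x1c
body[7] add  r1, r4, r5 → r1=0x51
epilogue: pop r5=0xcc, sp=0xdc
epilogue: pop r4=0xcd, sp=0xdd
epilogue: pop r0=0x2d, sp=0xde
r2 is caller-saved → body value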